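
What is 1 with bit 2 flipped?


1 ^ (1 << 2) = 1 ^ 4 = 5

5


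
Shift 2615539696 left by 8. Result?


0b10011011111001011111011111110000 << 8 = 0b1001101111100101111101111111000000000000 = 669578162176

669578162176


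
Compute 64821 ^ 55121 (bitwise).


0b1111110100110101 ^ 0b1101011101010001 = 0b10101001100100 = 10852

10852


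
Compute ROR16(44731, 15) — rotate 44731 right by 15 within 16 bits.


Rotate 0b1010111010111011 right by 15 (16-bit) = 0b101110101110111 = 23927

23927


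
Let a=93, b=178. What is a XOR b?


93 ^ 178 = 239

239


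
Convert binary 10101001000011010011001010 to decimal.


10101001000011010011001010 in decimal = 44315850

44315850


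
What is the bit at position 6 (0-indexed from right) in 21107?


0b101001001110011, position 6 = 1

1


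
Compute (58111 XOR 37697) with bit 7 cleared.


Step 1: 58111 ^ 37697 = 29118
Step 2: 29118 & ~(1 << 7) = 28990

28990


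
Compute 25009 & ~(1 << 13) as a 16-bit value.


25009 & ~(1 << 13) = 16817

16817


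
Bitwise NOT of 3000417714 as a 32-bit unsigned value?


~0b10110010110101101011110110110010 = 0b1001101001010010100001001001101 = 1294549581 (32-bit unsigned)

1294549581


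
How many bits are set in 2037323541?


0b1111001011011110001011100010101 has 18 set bits

18


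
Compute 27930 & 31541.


0b110110100011010 & 0b111101100110101 = 0b110100100010000 = 26896

26896


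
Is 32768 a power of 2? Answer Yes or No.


0b1000000000000000. Only one bit set => Yes

Yes


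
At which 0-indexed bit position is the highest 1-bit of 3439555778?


0b11001101000000110111010011000010. Highest set bit at position 31

31


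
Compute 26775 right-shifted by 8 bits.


0b110100010010111 >> 8 = 0b1101000 = 104

104


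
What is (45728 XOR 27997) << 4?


Step 1: 45728 ^ 27997 = 57341
Step 2: 57341 << 4 = 917456

917456


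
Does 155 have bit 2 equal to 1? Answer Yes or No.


0b10011011, bit 2 = 0. No

No


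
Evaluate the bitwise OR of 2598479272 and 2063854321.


0b10011010111000011010010110101000 | 0b1111011000000111110101011110001 = 0b11111011111000111110111111111001 = 4226019321

4226019321


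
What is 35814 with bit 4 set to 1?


35814 | (1 << 4) = 35814 | 16 = 35830

35830


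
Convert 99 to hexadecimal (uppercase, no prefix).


99 = 63 hex

63


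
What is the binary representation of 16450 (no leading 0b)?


16450 = 100000001000010 in binary

100000001000010


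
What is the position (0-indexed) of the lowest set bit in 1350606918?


0b1010000100000001010000001000110. Lowest set bit at position 1

1


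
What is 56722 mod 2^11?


56722 & 2047 = 1426

1426


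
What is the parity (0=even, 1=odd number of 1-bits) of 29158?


0b111000111100110 has 9 ones => parity 1

1


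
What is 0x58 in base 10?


58 hex = 88 decimal

88


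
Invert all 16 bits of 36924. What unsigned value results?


36924 ^ 65535 = 28611

28611


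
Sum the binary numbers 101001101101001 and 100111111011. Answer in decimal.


101001101101001 + 100111111011 = 101110101100100 = 23908

23908


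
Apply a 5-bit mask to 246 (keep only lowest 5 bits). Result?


246 & 31 = 22

22


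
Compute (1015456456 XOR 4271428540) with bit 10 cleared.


Step 1: 1015456456 ^ 4271428540 = 3256775028
Step 2: 3256775028 & ~(1 << 10) = 3256775028

3256775028


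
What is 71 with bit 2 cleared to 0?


71 & ~(1 << 2) = 67

67


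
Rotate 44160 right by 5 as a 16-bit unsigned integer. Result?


Rotate 0b1010110010000000 right by 5 (16-bit) = 0b10101100100 = 1380

1380


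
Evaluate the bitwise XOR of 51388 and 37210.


0b1100100010111100 ^ 0b1001000101011010 = 0b101100111100110 = 23014

23014


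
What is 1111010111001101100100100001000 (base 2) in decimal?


1111010111001101100100100001000 in decimal = 2061945096

2061945096


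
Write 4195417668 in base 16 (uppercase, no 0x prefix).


4195417668 = FA10FE44 hex

FA10FE44


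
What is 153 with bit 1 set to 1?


153 | (1 << 1) = 153 | 2 = 155

155


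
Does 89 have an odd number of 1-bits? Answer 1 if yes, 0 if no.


0b1011001 has 4 ones => parity 0

0


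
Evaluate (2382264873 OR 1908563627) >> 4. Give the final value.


Step 1: 2382264873 | 1908563627 = 4261314219
Step 2: 4261314219 >> 4 = 266332138

266332138


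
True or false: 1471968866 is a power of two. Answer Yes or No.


0b1010111101111000111011001100010. Multiple bits set => No

No


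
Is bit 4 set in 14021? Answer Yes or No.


0b11011011000101, bit 4 = 0. No

No


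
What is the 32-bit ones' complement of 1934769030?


1934769030 ^ 4294967295 = 2360198265

2360198265


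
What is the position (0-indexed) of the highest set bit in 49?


0b110001. Highest set bit at position 5

5


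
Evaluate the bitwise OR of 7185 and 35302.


0b1110000010001 | 0b1000100111100110 = 0b1001110111110111 = 40439

40439


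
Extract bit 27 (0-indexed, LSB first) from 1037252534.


0b111101110100110011011110110110, position 27 = 1

1


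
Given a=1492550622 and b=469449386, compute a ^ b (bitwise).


1492550622 ^ 469449386 = 1124972916

1124972916


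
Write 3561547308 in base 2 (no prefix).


3561547308 = 11010100010010001110011000101100 in binary

11010100010010001110011000101100


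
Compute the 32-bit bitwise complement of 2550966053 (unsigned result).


~0b10011000000011001010011100100101 = 0b1100111111100110101100011011010 = 1744001242 (32-bit unsigned)

1744001242


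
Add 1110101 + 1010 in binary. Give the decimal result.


1110101 + 1010 = 1111111 = 127

127


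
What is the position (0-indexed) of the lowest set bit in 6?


0b110. Lowest set bit at position 1

1


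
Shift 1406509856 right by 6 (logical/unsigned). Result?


0b1010011110101011010001100100000 >> 6 = 0b1010011110101011010001100 = 21976716

21976716


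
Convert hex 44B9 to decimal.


44B9 hex = 17593 decimal

17593


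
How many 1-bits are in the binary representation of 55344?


0b1101100000110000 has 6 set bits

6


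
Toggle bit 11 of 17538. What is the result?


17538 ^ (1 << 11) = 17538 ^ 2048 = 19586

19586


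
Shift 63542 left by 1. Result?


0b1111100000110110 << 1 = 0b11111000001101100 = 127084

127084


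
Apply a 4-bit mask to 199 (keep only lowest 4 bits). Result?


199 & 15 = 7

7


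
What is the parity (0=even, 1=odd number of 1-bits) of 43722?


0b1010101011001010 has 8 ones => parity 0

0


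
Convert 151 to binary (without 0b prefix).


151 = 10010111 in binary

10010111


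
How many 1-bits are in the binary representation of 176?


0b10110000 has 3 set bits

3


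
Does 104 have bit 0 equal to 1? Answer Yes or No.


0b1101000, bit 0 = 0. No

No


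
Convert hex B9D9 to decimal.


B9D9 hex = 47577 decimal

47577


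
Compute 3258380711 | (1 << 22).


3258380711 | (1 << 22) = 3258380711 | 4194304 = 3262575015

3262575015


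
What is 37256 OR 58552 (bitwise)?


0b1001000110001000 | 0b1110010010111000 = 0b1111010110111000 = 62904

62904


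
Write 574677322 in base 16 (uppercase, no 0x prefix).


574677322 = 2240E14A hex

2240E14A


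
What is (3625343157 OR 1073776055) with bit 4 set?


Step 1: 3625343157 | 1073776055 = 3625377207
Step 2: 3625377207 | (1 << 4) = 3625377207 | 16 = 3625377207

3625377207


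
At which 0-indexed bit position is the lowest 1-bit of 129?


0b10000001. Lowest set bit at position 0

0


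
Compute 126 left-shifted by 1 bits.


0b1111110 << 1 = 0b11111100 = 252

252


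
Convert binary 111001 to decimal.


111001 in decimal = 57

57


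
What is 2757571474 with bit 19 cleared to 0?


2757571474 & ~(1 << 19) = 2757047186

2757047186


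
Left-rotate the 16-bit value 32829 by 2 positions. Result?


Rotate 0b1000000000111101 left by 2 (16-bit) = 0b11110110 = 246

246


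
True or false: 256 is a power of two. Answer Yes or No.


0b100000000. Only one bit set => Yes

Yes


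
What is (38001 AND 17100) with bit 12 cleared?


Step 1: 38001 & 17100 = 64
Step 2: 64 & ~(1 << 12) = 64

64


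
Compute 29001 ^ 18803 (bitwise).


0b111000101001001 ^ 0b100100101110011 = 0b11100000111010 = 14394

14394


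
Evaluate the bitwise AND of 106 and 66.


0b1101010 & 0b1000010 = 0b1000010 = 66

66


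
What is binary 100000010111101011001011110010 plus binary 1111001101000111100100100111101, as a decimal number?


100000010111101011001011110010 + 1111001101000111100100100111101 = 10011010000000100111110000101111 = 2583854127

2583854127


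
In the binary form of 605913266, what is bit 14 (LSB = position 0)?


0b100100000111011000000010110010, position 14 = 0

0


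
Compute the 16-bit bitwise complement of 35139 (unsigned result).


~0b1000100101000011 = 0b111011010111100 = 30396 (16-bit unsigned)

30396


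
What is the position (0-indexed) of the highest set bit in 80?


0b1010000. Highest set bit at position 6

6


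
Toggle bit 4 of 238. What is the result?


238 ^ (1 << 4) = 238 ^ 16 = 254

254


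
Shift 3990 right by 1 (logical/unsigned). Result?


0b111110010110 >> 1 = 0b11111001011 = 1995

1995


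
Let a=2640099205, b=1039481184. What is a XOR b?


2640099205 ^ 1039481184 = 2695466725

2695466725


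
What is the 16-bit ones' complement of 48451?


48451 ^ 65535 = 17084

17084


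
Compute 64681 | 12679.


0b1111110010101001 | 0b11000110000111 = 0b1111110110101111 = 64943

64943


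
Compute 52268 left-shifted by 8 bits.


0b1100110000101100 << 8 = 0b110011000010110000000000 = 13380608

13380608


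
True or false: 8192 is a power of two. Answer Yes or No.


0b10000000000000. Only one bit set => Yes

Yes


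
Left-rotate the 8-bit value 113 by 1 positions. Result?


Rotate 0b1110001 left by 1 (8-bit) = 0b11100010 = 226

226


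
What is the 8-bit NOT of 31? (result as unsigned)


~0b11111 = 0b11100000 = 224 (8-bit unsigned)

224


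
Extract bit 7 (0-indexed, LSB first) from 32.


0b100000, position 7 = 0

0


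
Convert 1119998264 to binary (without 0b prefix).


1119998264 = 1000010110000011101000100111000 in binary

1000010110000011101000100111000


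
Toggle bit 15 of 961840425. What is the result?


961840425 ^ (1 << 15) = 961840425 ^ 32768 = 961807657

961807657


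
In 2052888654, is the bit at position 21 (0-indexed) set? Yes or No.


0b1111010010111001001100001001110, bit 21 = 0. No

No


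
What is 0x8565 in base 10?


8565 hex = 34149 decimal

34149


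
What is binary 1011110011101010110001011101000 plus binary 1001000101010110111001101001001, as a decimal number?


1011110011101010110001011101000 + 1001000101010110111001101001001 = 10100111001000001101011000110001 = 2803947057

2803947057


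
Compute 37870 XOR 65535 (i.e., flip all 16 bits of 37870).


37870 ^ 65535 = 27665

27665


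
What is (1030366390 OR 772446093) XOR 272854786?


Step 1: 1030366390 | 772446093 = 1063958463
Step 2: 1063958463 ^ 272854786 = 791271613

791271613


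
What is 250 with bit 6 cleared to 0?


250 & ~(1 << 6) = 186

186


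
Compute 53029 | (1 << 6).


53029 | (1 << 6) = 53029 | 64 = 53093

53093


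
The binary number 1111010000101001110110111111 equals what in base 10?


1111010000101001110110111111 in decimal = 256023999

256023999


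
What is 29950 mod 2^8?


29950 & 255 = 254

254


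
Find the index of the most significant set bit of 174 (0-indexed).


0b10101110. Highest set bit at position 7

7


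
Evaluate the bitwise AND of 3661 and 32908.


0b111001001101 & 0b1000000010001100 = 0b1100 = 12

12


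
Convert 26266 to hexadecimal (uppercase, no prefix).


26266 = 669A hex

669A


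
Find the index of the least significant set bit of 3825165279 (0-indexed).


0b11100011111111110110001111011111. Lowest set bit at position 0

0


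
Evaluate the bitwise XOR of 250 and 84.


0b11111010 ^ 0b1010100 = 0b10101110 = 174

174


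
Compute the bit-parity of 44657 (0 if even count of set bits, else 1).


0b1010111001110001 has 9 ones => parity 1

1


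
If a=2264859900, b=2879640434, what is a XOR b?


2264859900 ^ 2879640434 = 761059214

761059214


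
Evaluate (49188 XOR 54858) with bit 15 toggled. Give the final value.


Step 1: 49188 ^ 54858 = 5742
Step 2: 5742 ^ (1 << 15) = 5742 ^ 32768 = 38510

38510


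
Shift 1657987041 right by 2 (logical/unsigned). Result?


0b1100010110100101101111111100001 >> 2 = 0b11000101101001011011111111000 = 414496760

414496760


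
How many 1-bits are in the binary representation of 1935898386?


0b1110011011000110111011100010010 has 17 set bits

17


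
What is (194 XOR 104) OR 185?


Step 1: 194 ^ 104 = 170
Step 2: 170 | 185 = 187

187


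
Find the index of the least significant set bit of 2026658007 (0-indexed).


0b1111000110011000101100011010111. Lowest set bit at position 0

0


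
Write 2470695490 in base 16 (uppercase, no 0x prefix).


2470695490 = 9343D242 hex

9343D242


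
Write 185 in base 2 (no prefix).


185 = 10111001 in binary

10111001


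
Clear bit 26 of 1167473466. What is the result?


1167473466 & ~(1 << 26) = 1100364602

1100364602


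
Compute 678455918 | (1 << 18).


678455918 | (1 << 18) = 678455918 | 262144 = 678718062

678718062


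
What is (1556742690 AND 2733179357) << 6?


Step 1: 1556742690 & 2733179357 = 13107200
Step 2: 13107200 << 6 = 838860800

838860800


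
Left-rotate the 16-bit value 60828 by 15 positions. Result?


Rotate 0b1110110110011100 left by 15 (16-bit) = 0b111011011001110 = 30414

30414


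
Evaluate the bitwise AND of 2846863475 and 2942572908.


0b10101001101011111011000001110011 & 0b10101111011001000001100101101100 = 0b10101001001001000001000001100000 = 2837712992

2837712992


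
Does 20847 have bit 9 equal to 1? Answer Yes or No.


0b101000101101111, bit 9 = 0. No

No


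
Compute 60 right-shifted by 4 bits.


0b111100 >> 4 = 0b11 = 3

3


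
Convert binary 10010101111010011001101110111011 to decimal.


10010101111010011001101110111011 in decimal = 2515114939

2515114939


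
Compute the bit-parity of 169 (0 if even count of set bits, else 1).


0b10101001 has 4 ones => parity 0

0


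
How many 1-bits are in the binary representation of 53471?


0b1101000011011111 has 10 set bits

10


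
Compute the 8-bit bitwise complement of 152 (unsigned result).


~0b10011000 = 0b1100111 = 103 (8-bit unsigned)

103


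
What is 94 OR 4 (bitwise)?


0b1011110 | 0b100 = 0b1011110 = 94

94


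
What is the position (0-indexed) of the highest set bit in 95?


0b1011111. Highest set bit at position 6

6


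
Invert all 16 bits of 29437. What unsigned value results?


29437 ^ 65535 = 36098

36098


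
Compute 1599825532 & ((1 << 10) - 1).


1599825532 & 1023 = 636

636


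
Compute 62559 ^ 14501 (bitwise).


0b1111010001011111 ^ 0b11100010100101 = 0b1100110011111010 = 52474

52474


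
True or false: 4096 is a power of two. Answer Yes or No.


0b1000000000000. Only one bit set => Yes

Yes


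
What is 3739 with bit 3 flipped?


3739 ^ (1 << 3) = 3739 ^ 8 = 3731

3731


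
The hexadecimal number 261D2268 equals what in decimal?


261D2268 hex = 639443560 decimal

639443560


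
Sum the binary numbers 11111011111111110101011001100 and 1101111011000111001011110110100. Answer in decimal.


11111011111111110101011001100 + 1101111011000111001011110110100 = 10001110111000111000001010000000 = 2397274752

2397274752


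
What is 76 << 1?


0b1001100 << 1 = 0b10011000 = 152

152


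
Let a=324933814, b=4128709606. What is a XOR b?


324933814 ^ 4128709606 = 3846767440

3846767440


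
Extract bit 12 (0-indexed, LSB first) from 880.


0b1101110000, position 12 = 0

0


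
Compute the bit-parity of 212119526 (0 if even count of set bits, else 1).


0b1100101001001010111111100110 has 16 ones => parity 0

0


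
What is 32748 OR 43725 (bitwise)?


0b111111111101100 | 0b1010101011001101 = 0b1111111111101101 = 65517

65517


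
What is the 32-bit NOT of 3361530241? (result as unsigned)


~0b11001000010111001110000110000001 = 0b110111101000110001111001111110 = 933437054 (32-bit unsigned)

933437054


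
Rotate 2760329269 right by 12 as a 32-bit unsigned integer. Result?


Rotate 0b10100100100001110100100000110101 right by 12 (32-bit) = 0b10000011010110100100100001110100 = 2203732084

2203732084


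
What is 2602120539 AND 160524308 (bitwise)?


0b10011011000110010011010101011011 & 0b1001100100010110100000010100 = 0b1001000100010010000000010000 = 152117264

152117264


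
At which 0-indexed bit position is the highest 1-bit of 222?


0b11011110. Highest set bit at position 7

7


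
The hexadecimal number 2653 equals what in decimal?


2653 hex = 9811 decimal

9811


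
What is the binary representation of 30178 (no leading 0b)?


30178 = 111010111100010 in binary

111010111100010


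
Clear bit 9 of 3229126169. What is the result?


3229126169 & ~(1 << 9) = 3229125657

3229125657


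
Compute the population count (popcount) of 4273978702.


0b11111110101111111011110101001110 has 24 set bits

24


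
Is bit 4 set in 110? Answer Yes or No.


0b1101110, bit 4 = 0. No

No


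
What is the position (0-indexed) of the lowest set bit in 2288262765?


0b10001000011001000001111001101101. Lowest set bit at position 0

0


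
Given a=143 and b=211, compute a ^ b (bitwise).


143 ^ 211 = 92

92


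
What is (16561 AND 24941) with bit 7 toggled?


Step 1: 16561 & 24941 = 16417
Step 2: 16417 ^ (1 << 7) = 16417 ^ 128 = 16545

16545


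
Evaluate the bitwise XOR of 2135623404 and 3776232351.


0b1111111010010110000011011101100 ^ 0b11100001000101001011101110011111 = 0b10011110010111111011110101110011 = 2657074547

2657074547


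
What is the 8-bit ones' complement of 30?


30 ^ 255 = 225

225


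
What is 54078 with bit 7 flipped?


54078 ^ (1 << 7) = 54078 ^ 128 = 54206

54206


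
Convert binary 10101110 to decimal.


10101110 in decimal = 174

174


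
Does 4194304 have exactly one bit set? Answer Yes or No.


0b10000000000000000000000. Only one bit set => Yes

Yes


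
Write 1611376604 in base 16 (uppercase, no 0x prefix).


1611376604 = 600BA7DC hex

600BA7DC


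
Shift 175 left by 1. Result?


0b10101111 << 1 = 0b101011110 = 350

350


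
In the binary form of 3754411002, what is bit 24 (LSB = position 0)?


0b11011111110001111100001111111010, position 24 = 1

1


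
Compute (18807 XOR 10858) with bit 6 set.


Step 1: 18807 ^ 10858 = 25373
Step 2: 25373 | (1 << 6) = 25373 | 64 = 25437

25437


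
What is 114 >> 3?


0b1110010 >> 3 = 0b1110 = 14

14


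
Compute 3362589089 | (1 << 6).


3362589089 | (1 << 6) = 3362589089 | 64 = 3362589153

3362589153


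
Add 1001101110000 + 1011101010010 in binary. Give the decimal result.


1001101110000 + 1011101010010 = 10101011000010 = 10946

10946


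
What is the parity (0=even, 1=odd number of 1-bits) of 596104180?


0b100011100001111101001111110100 has 17 ones => parity 1

1


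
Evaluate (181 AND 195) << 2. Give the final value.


Step 1: 181 & 195 = 129
Step 2: 129 << 2 = 516

516


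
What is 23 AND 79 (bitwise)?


0b10111 & 0b1001111 = 0b111 = 7

7


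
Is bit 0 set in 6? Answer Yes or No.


0b110, bit 0 = 0. No

No


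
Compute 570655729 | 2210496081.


0b100010000000111000001111110001 | 0b10000011110000010111111001010001 = 0b10100011110000111111111111110001 = 2747531249

2747531249


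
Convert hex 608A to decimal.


608A hex = 24714 decimal

24714


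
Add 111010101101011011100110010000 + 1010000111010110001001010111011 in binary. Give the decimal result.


111010101101011011100110010000 + 1010000111010110001001010111011 = 10001011101000001100110001001011 = 2342571083

2342571083


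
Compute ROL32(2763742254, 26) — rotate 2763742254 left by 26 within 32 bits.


Rotate 0b10100100101110110101110000101110 left by 26 (32-bit) = 0b10111010100100101110110101110000 = 3130191216

3130191216


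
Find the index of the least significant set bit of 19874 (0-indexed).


0b100110110100010. Lowest set bit at position 1

1


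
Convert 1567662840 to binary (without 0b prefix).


1567662840 = 1011101011100001010001011111000 in binary

1011101011100001010001011111000


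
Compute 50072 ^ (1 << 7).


50072 ^ (1 << 7) = 50072 ^ 128 = 49944

49944


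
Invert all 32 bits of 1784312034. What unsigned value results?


1784312034 ^ 4294967295 = 2510655261

2510655261


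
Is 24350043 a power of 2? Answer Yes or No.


0b1011100111000110101011011. Multiple bits set => No

No


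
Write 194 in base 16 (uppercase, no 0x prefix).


194 = C2 hex

C2


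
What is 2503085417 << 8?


0b10010101001100100000110101101001 << 8 = 0b1001010100110010000011010110100100000000 = 640789866752

640789866752


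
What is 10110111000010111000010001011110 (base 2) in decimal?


10110111000010111000010001011110 in decimal = 3070985310

3070985310


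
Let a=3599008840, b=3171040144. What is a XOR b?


3599008840 ^ 3171040144 = 1803993048

1803993048


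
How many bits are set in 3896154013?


0b11101000001110101001011110011101 has 18 set bits

18


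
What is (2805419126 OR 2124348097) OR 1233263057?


Step 1: 2805419126 | 2124348097 = 4290772727
Step 2: 4290772727 | 1233263057 = 4290772983

4290772983


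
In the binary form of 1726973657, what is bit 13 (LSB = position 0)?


0b1100110111011111000011011011001, position 13 = 0

0


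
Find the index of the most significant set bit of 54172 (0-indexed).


0b1101001110011100. Highest set bit at position 15

15


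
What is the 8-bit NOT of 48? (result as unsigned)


~0b110000 = 0b11001111 = 207 (8-bit unsigned)

207


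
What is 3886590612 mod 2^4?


3886590612 & 15 = 4

4


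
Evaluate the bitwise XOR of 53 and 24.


0b110101 ^ 0b11000 = 0b101101 = 45

45


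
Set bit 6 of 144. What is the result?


144 | (1 << 6) = 144 | 64 = 208

208


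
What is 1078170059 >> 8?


0b1000000010000111001000111001011 >> 8 = 0b10000000100001110010001 = 4211601

4211601


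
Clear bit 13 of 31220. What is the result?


31220 & ~(1 << 13) = 23028

23028


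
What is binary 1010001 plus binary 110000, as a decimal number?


1010001 + 110000 = 10000001 = 129

129


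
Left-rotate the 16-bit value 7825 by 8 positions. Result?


Rotate 0b1111010010001 left by 8 (16-bit) = 0b1001000100011110 = 37150

37150


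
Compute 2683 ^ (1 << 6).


2683 ^ (1 << 6) = 2683 ^ 64 = 2619

2619


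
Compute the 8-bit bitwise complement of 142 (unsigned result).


~0b10001110 = 0b1110001 = 113 (8-bit unsigned)

113


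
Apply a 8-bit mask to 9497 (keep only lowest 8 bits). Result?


9497 & 255 = 25

25


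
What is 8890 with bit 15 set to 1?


8890 | (1 << 15) = 8890 | 32768 = 41658

41658


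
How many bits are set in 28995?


0b111000101000011 has 7 set bits

7


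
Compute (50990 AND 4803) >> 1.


Step 1: 50990 & 4803 = 514
Step 2: 514 >> 1 = 257

257


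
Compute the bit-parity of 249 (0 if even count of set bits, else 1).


0b11111001 has 6 ones => parity 0

0


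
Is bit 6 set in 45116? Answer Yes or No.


0b1011000000111100, bit 6 = 0. No

No


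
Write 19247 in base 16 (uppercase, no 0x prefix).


19247 = 4B2F hex

4B2F


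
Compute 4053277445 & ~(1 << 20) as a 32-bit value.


4053277445 & ~(1 << 20) = 4052228869

4052228869


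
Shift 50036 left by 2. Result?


0b1100001101110100 << 2 = 0b110000110111010000 = 200144

200144


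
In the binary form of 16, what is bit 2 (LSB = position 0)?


0b10000, position 2 = 0

0


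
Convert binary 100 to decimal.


100 in decimal = 4

4


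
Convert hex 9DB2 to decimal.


9DB2 hex = 40370 decimal

40370


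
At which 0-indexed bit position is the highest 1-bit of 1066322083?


0b111111100011101100100010100011. Highest set bit at position 29

29


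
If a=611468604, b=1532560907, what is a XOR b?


611468604 ^ 1532560907 = 2133541687

2133541687


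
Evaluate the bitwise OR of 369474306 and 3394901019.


0b10110000001011011101100000010 | 0b11001010010110100001010000011011 = 0b11011110010111111011111100011011 = 3730816795

3730816795


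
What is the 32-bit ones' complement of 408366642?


408366642 ^ 4294967295 = 3886600653

3886600653


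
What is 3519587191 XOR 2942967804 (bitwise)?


0b11010001110010001010001101110111 ^ 0b10101111011010100001111111111100 = 0b1111110101000101011110010001011 = 2124594315

2124594315


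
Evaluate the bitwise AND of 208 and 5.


0b11010000 & 0b101 = 0b0 = 0

0


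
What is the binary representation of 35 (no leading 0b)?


35 = 100011 in binary

100011


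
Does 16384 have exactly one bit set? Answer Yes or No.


0b100000000000000. Only one bit set => Yes

Yes


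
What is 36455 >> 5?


0b1000111001100111 >> 5 = 0b10001110011 = 1139

1139


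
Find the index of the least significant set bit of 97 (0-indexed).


0b1100001. Lowest set bit at position 0

0


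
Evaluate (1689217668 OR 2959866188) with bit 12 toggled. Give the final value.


Step 1: 1689217668 | 2959866188 = 4109368268
Step 2: 4109368268 ^ (1 << 12) = 4109368268 ^ 4096 = 4109364172

4109364172


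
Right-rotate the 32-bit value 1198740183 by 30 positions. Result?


Rotate 0b1000111011100110101001011010111 right by 30 (32-bit) = 0b11101110011010100101101011101 = 499993437

499993437


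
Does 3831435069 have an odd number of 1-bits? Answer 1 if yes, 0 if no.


0b11100100010111110000111100111101 has 19 ones => parity 1

1


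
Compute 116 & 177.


0b1110100 & 0b10110001 = 0b110000 = 48

48


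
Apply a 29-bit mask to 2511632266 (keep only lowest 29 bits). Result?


2511632266 & 536870911 = 364148618

364148618


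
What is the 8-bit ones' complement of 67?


67 ^ 255 = 188

188


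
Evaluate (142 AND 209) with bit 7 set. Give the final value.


Step 1: 142 & 209 = 128
Step 2: 128 | (1 << 7) = 128 | 128 = 128

128


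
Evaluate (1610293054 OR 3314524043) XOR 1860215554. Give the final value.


Step 1: 1610293054 | 3314524043 = 3758071743
Step 2: 3758071743 ^ 1860215554 = 2971614397

2971614397


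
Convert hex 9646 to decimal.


9646 hex = 38470 decimal

38470


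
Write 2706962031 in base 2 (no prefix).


2706962031 = 10100001010110001111011001101111 in binary

10100001010110001111011001101111


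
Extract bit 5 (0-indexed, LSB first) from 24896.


0b110000101000000, position 5 = 0

0


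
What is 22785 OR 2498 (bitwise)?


0b101100100000001 | 0b100111000010 = 0b101100111000011 = 22979

22979


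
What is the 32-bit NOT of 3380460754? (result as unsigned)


~0b11001001011111011011110011010010 = 0b110110100000100100001100101101 = 914506541 (32-bit unsigned)

914506541


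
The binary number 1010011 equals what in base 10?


1010011 in decimal = 83

83


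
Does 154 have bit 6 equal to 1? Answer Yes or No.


0b10011010, bit 6 = 0. No

No


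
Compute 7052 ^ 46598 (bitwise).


0b1101110001100 ^ 0b1011011000000110 = 0b1010110110001010 = 44426

44426


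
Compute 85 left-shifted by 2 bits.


0b1010101 << 2 = 0b101010100 = 340

340


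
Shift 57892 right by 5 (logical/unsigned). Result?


0b1110001000100100 >> 5 = 0b11100010001 = 1809

1809


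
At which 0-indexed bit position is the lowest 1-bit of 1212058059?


0b1001000001111101000100111001011. Lowest set bit at position 0

0


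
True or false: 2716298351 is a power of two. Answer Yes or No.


0b10100001111001110110110001101111. Multiple bits set => No

No


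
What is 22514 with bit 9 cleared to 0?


22514 & ~(1 << 9) = 22002

22002


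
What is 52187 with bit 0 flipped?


52187 ^ (1 << 0) = 52187 ^ 1 = 52186

52186


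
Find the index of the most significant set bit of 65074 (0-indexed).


0b1111111000110010. Highest set bit at position 15

15


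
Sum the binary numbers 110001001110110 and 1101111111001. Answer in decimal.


110001001110110 + 1101111111001 = 111111001101111 = 32367

32367


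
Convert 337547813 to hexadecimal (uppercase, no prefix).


337547813 = 141E9225 hex

141E9225


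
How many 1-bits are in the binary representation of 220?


0b11011100 has 5 set bits

5


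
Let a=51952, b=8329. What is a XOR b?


51952 ^ 8329 = 60025

60025


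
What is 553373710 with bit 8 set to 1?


553373710 | (1 << 8) = 553373710 | 256 = 553373966

553373966


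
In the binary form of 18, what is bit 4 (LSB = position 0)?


0b10010, position 4 = 1

1


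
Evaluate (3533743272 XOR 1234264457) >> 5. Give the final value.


Step 1: 3533743272 ^ 1234264457 = 2603730209
Step 2: 2603730209 >> 5 = 81366569

81366569


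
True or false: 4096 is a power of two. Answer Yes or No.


0b1000000000000. Only one bit set => Yes

Yes


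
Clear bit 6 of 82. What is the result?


82 & ~(1 << 6) = 18

18


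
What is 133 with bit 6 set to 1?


133 | (1 << 6) = 133 | 64 = 197

197


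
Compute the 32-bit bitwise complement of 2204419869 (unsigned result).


~0b10000011011001001100011100011101 = 0b1111100100110110011100011100010 = 2090547426 (32-bit unsigned)

2090547426


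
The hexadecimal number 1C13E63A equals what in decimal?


1C13E63A hex = 471066170 decimal

471066170


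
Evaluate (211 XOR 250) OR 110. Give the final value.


Step 1: 211 ^ 250 = 41
Step 2: 41 | 110 = 111

111


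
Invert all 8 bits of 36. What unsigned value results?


36 ^ 255 = 219

219


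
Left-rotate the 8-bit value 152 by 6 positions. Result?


Rotate 0b10011000 left by 6 (8-bit) = 0b100110 = 38

38


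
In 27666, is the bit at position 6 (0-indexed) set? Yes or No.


0b110110000010010, bit 6 = 0. No

No


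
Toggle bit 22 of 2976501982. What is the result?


2976501982 ^ (1 << 22) = 2976501982 ^ 4194304 = 2972307678

2972307678


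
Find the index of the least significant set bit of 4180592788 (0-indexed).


0b11111001001011101100100010010100. Lowest set bit at position 2

2


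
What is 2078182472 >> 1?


0b1111011110111101000110001001000 >> 1 = 0b111101111011110100011000100100 = 1039091236

1039091236


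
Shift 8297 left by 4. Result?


0b10000001101001 << 4 = 0b100000011010010000 = 132752

132752


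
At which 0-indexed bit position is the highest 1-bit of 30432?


0b111011011100000. Highest set bit at position 14

14


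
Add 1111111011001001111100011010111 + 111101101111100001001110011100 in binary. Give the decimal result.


1111111011001001111100011010111 + 111101101111100001001110011100 = 10111101001000110000110001110011 = 3173190771

3173190771


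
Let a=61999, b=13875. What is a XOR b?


61999 ^ 13875 = 50204

50204


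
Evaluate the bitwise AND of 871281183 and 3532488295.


0b110011111011101011001000011111 & 0b11010010100011010111111001100111 = 0b10010100011000011001000000111 = 311177735

311177735


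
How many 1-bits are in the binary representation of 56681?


0b1101110101101001 has 10 set bits

10


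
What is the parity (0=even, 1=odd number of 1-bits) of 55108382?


0b11010010001110001100011110 has 13 ones => parity 1

1


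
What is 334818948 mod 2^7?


334818948 & 127 = 4

4


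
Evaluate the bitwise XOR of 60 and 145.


0b111100 ^ 0b10010001 = 0b10101101 = 173

173


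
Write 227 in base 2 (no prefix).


227 = 11100011 in binary

11100011


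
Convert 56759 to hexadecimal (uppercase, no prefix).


56759 = DDB7 hex

DDB7


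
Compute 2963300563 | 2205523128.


0b10110000101000000110000011010011 | 0b10000011011101011001110010111000 = 0b10110011111101011111110011111011 = 3019242747

3019242747


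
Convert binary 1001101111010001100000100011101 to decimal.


1001101111010001100000100011101 in decimal = 1307099421

1307099421


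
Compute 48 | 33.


0b110000 | 0b100001 = 0b110001 = 49

49


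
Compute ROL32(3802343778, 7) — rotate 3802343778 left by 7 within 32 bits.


Rotate 0b11100010101000110010100101100010 left by 7 (32-bit) = 0b1010001100101001011000101110001 = 1368699249

1368699249


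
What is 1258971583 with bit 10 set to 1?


1258971583 | (1 << 10) = 1258971583 | 1024 = 1258972607

1258972607


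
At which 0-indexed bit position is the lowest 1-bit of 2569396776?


0b10011001001001011110001000101000. Lowest set bit at position 3

3


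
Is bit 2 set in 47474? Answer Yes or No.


0b1011100101110010, bit 2 = 0. No

No


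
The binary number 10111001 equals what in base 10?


10111001 in decimal = 185

185


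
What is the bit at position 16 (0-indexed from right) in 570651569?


0b100010000000110111001110110001, position 16 = 1

1


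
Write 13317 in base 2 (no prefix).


13317 = 11010000000101 in binary

11010000000101


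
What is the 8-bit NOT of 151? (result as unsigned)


~0b10010111 = 0b1101000 = 104 (8-bit unsigned)

104


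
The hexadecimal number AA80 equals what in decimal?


AA80 hex = 43648 decimal

43648


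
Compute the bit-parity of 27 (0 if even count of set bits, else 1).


0b11011 has 4 ones => parity 0

0


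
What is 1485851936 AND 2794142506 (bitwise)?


0b1011000100100000100110100100000 & 0b10100110100010110011101100101010 = 0b100000000000100100100000 = 8390944

8390944


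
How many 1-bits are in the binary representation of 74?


0b1001010 has 3 set bits

3


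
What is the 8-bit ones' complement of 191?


191 ^ 255 = 64

64


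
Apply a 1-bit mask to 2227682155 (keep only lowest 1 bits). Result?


2227682155 & 1 = 1

1


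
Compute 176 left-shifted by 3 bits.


0b10110000 << 3 = 0b10110000000 = 1408

1408


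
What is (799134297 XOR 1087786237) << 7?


Step 1: 799134297 ^ 1087786237 = 1870110372
Step 2: 1870110372 << 7 = 239374127616

239374127616


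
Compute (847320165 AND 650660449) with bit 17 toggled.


Step 1: 847320165 & 650660449 = 578814049
Step 2: 578814049 ^ (1 << 17) = 578814049 ^ 131072 = 578945121

578945121


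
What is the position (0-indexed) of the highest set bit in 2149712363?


0b10000000001000100000000111101011. Highest set bit at position 31

31


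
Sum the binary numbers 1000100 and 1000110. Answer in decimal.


1000100 + 1000110 = 10001010 = 138

138


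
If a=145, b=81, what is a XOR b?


145 ^ 81 = 192

192


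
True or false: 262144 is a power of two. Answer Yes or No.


0b1000000000000000000. Only one bit set => Yes

Yes


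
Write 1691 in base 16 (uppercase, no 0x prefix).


1691 = 69B hex

69B


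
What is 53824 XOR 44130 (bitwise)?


0b1101001001000000 ^ 0b1010110001100010 = 0b111111000100010 = 32290

32290


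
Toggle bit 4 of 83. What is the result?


83 ^ (1 << 4) = 83 ^ 16 = 67

67


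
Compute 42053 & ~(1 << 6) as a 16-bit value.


42053 & ~(1 << 6) = 41989

41989


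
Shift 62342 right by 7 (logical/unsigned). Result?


0b1111001110000110 >> 7 = 0b111100111 = 487

487


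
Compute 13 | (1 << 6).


13 | (1 << 6) = 13 | 64 = 77

77


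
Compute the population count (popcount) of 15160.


0b11101100111000 has 8 set bits

8


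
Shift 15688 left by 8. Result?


0b11110101001000 << 8 = 0b1111010100100000000000 = 4016128

4016128


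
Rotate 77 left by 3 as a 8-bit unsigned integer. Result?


Rotate 0b1001101 left by 3 (8-bit) = 0b1101010 = 106

106


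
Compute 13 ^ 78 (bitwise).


0b1101 ^ 0b1001110 = 0b1000011 = 67

67


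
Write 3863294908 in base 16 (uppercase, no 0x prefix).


3863294908 = E64533BC hex

E64533BC


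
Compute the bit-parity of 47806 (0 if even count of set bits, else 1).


0b1011101010111110 has 11 ones => parity 1

1


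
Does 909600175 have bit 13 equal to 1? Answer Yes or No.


0b110110001101110110010110101111, bit 13 = 1. Yes

Yes


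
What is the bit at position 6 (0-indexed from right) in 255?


0b11111111, position 6 = 1

1


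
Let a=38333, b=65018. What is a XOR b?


38333 ^ 65018 = 26695

26695


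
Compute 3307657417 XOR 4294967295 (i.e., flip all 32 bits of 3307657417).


3307657417 ^ 4294967295 = 987309878

987309878


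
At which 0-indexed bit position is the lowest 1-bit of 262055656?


0b1111100111101010011011101000. Lowest set bit at position 3

3


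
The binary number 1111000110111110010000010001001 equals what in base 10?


1111000110111110010000010001001 in decimal = 2027888777

2027888777


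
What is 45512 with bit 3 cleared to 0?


45512 & ~(1 << 3) = 45504

45504


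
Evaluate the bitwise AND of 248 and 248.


0b11111000 & 0b11111000 = 0b11111000 = 248

248


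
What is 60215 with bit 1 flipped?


60215 ^ (1 << 1) = 60215 ^ 2 = 60213

60213


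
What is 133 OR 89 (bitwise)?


0b10000101 | 0b1011001 = 0b11011101 = 221

221


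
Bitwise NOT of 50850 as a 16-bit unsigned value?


~0b1100011010100010 = 0b11100101011101 = 14685 (16-bit unsigned)

14685


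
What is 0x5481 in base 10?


5481 hex = 21633 decimal

21633


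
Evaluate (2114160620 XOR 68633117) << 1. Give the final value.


Step 1: 2114160620 ^ 68633117 = 2048181745
Step 2: 2048181745 << 1 = 4096363490

4096363490


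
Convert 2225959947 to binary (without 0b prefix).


2225959947 = 10000100101011010111010000001011 in binary

10000100101011010111010000001011


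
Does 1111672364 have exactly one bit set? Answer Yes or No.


0b1000010010000101100011000101100. Multiple bits set => No

No


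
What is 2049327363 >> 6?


0b1111010001001100100000100000011 >> 6 = 0b1111010001001100100000100 = 32020740

32020740


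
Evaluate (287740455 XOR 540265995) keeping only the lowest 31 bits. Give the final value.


Step 1: 287740455 ^ 540265995 = 823483436
Step 2: 823483436 & 2147483647 = 823483436

823483436


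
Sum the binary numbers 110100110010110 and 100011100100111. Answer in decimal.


110100110010110 + 100011100100111 = 1011000010111101 = 45245

45245


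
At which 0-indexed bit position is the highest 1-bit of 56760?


0b1101110110111000. Highest set bit at position 15

15


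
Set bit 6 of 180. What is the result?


180 | (1 << 6) = 180 | 64 = 244

244


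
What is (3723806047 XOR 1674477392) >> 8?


Step 1: 3723806047 ^ 1674477392 = 3191519759
Step 2: 3191519759 >> 8 = 12466874

12466874


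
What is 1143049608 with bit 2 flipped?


1143049608 ^ (1 << 2) = 1143049608 ^ 4 = 1143049612

1143049612
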